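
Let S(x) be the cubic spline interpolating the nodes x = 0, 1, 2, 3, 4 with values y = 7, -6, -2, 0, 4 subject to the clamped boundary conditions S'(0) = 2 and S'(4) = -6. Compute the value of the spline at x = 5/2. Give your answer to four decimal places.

Let M_i = S''(x_i). Step sizes h_i = 1, 1, 1, 1; slopes of the chords Δ_i = (y_(i+1) - y_i)/h_i = -13, 4, 2, 4.
  1·M_0 + 4·M_1 + 1·M_2 = 6(Δ_1 - Δ_0) = 102
  1·M_1 + 4·M_2 + 1·M_3 = 6(Δ_2 - Δ_1) = -12
  1·M_2 + 4·M_3 + 1·M_4 = 6(Δ_3 - Δ_2) = 12
Clamped end conditions give two more equations: 2h_0·M_0 + h_0·M_1 = 6(Δ_0 - S'(0)) = -90 and h_3·M_3 + 2h_3·M_4 = 6(S'(4) - Δ_3) = -60.
Solving the tridiagonal system: M_0 = -275/4, M_1 = 95/2, M_2 = -77/4, M_3 = 35/2, M_4 = -155/4.
On [2, 3], S(x) = -2 + 11/2·(x - 2) - 77/8·(x - 2)² + 49/8·(x - 2)³.
With (x - 2) = 1/2: S(5/2) = -57/64.

-0.8906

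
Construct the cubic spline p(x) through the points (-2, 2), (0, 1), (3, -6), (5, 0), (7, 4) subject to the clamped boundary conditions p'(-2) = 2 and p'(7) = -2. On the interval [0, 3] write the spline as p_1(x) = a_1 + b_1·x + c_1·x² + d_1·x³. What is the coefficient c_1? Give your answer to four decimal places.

-0.8164

Write m_i for p''(x_i). With h_i = 2, 3, 2, 2 and divided differences Δ_i = -1/2, -7/3, 3, 2, the continuity of p' gives the tridiagonal system
  2·m_0 + 10·m_1 + 3·m_2 = 6(Δ_1 - Δ_0) = -11
  3·m_1 + 10·m_2 + 2·m_3 = 6(Δ_2 - Δ_1) = 32
  2·m_2 + 8·m_3 + 2·m_4 = 6(Δ_3 - Δ_2) = -6
Clamped end conditions give two more equations: 2h_0·m_0 + h_0·m_1 = 6(Δ_0 - p'(-2)) = -15 and h_3·m_3 + 2h_3·m_4 = 6(p'(7) - Δ_3) = -24.
Hence m_0 = -2077/708, m_1 = -289/177, m_2 = 1321/354, m_3 = -37/177, m_4 = -2087/354.
On [0, 3], with p_1(x) = a_1 + b_1·x + c_1·x² + d_1·x³: c_1 = m_1/2 = -289/354, d_1 = (m_2 - m_1)/(6h_1) = 211/708, b_1 = Δ_1 - h_1(2m_1 + m_2)/6 = -1817/708.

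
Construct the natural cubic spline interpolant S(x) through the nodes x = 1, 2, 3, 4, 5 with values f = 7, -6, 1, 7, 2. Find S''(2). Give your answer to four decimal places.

Put M_i = S'' at the i-th knot. Here h = (1, 1, 1, 1) and Δ = (-13, 7, 6, -5), so the interior equations h_(i-1)·M_(i-1) + 2(h_(i-1)+h_i)·M_i + h_i·M_(i+1) = 6(Δ_i − Δ_(i-1)) read
  1·M_0 + 4·M_1 + 1·M_2 = 6(Δ_1 - Δ_0) = 120
  1·M_1 + 4·M_2 + 1·M_3 = 6(Δ_2 - Δ_1) = -6
  1·M_2 + 4·M_3 + 1·M_4 = 6(Δ_3 - Δ_2) = -66
Natural end conditions: M_0 = M_4 = 0.
Solving: M_0 = 0, M_1 = 879/28, M_2 = -39/7, M_3 = -423/28, M_4 = 0.

31.3929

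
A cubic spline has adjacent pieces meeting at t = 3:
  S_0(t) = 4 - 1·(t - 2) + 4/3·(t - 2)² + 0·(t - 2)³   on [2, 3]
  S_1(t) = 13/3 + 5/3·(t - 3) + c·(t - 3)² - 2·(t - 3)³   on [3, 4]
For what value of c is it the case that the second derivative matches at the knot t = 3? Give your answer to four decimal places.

1.3333

S_0''(t) = 8/3 + 0·(t - 2), so S_0''(3) = 8/3. On the right, S_1''(3) = 2c, so c = 4/3.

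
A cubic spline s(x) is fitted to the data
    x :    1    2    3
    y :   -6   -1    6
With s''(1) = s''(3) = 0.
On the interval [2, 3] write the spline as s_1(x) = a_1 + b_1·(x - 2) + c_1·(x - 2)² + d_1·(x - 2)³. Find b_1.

6

Let M_i = s''(x_i). Step sizes h_i = 1, 1; slopes of the chords Δ_i = (y_(i+1) - y_i)/h_i = 5, 7.
  1·M_0 + 4·M_1 + 1·M_2 = 6(Δ_1 - Δ_0) = 12
Natural end conditions: M_0 = M_2 = 0.
Solving: M_0 = 0, M_1 = 3, M_2 = 0.
On [2, 3], with s_1(x) = a_1 + b_1·(x - 2) + c_1·(x - 2)² + d_1·(x - 2)³: c_1 = M_1/2 = 3/2, d_1 = (M_2 - M_1)/(6h_1) = -1/2, b_1 = Δ_1 - h_1(2M_1 + M_2)/6 = 6.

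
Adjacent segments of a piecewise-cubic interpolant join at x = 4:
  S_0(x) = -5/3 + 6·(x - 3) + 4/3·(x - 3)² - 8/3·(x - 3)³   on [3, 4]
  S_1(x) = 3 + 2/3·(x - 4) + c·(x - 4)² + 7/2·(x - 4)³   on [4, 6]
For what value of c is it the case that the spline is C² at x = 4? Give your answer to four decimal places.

-6.6667

S_0''(x) = 8/3 - 16·(x - 3), so S_0''(4) = -40/3. On the right, S_1''(4) = 2c, so c = -20/3.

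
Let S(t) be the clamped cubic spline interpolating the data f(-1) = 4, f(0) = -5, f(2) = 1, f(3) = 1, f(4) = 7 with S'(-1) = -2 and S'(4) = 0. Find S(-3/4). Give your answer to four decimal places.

2.6428

Write M_i for S''(x_i). With h_i = 1, 2, 1, 1 and divided differences Δ_i = -9, 3, 0, 6, the continuity of S' gives the tridiagonal system
  1·M_0 + 6·M_1 + 2·M_2 = 6(Δ_1 - Δ_0) = 72
  2·M_1 + 6·M_2 + 1·M_3 = 6(Δ_2 - Δ_1) = -18
  1·M_2 + 4·M_3 + 1·M_4 = 6(Δ_3 - Δ_2) = 36
Clamped end conditions give two more equations: 2h_0·M_0 + h_0·M_1 = 6(Δ_0 - S'(-1)) = -42 and h_3·M_3 + 2h_3·M_4 = 6(S'(4) - Δ_3) = -36.
Solving the tridiagonal system: M_0 = -1021/32, M_1 = 349/16, M_2 = -863/64, M_3 = 617/32, M_4 = -1769/64.
On [-1, 0], S(t) = 4 - 2·(t + 1) - 1021/64·(t + 1)² + 573/64·(t + 1)³.
With (t + 1) = 1/4: S(-3/4) = 10825/4096.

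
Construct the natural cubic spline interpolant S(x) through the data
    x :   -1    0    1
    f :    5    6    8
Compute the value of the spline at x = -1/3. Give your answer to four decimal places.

Let σ_i = S''(x_i). Step sizes h_i = 1, 1; slopes of the chords Δ_i = (y_(i+1) - y_i)/h_i = 1, 2.
  1·σ_0 + 4·σ_1 + 1·σ_2 = 6(Δ_1 - Δ_0) = 6
Natural end conditions: σ_0 = σ_2 = 0.
Solving the tridiagonal system: σ_0 = 0, σ_1 = 3/2, σ_2 = 0.
On [-1, 0], S(x) = 5 + 3/4·(x + 1) + 0·(x + 1)² + 1/4·(x + 1)³.
With (x + 1) = 2/3: S(-1/3) = 301/54.

5.5741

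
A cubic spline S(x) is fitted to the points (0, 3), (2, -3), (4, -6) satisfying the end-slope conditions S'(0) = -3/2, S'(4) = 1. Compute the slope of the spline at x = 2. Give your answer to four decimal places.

Put M_i = S'' at the i-th knot. Here h = (2, 2) and Δ = (-3, -3/2), so the interior equations h_(i-1)·M_(i-1) + 2(h_(i-1)+h_i)·M_i + h_i·M_(i+1) = 6(Δ_i − Δ_(i-1)) read
  2·M_0 + 8·M_1 + 2·M_2 = 6(Δ_1 - Δ_0) = 9
Clamped end conditions give two more equations: 2h_0·M_0 + h_0·M_1 = 6(Δ_0 - S'(0)) = -9 and h_1·M_1 + 2h_1·M_2 = 6(S'(4) - Δ_1) = 15.
Hence M_0 = -11/4, M_1 = 1, M_2 = 13/4.
On [2, 4], S'(x) = b_1 + 2c_1·(x - 2) + 3d_1·(x - 2)² with b_1 = Δ_1 - h_1(2M_1 + M_2)/6 = -13/4, c_1 = M_1/2 = 1/2, d_1 = (M_2 - M_1)/(6h_1) = 3/16. So S'(2) = -13/4.

-3.2500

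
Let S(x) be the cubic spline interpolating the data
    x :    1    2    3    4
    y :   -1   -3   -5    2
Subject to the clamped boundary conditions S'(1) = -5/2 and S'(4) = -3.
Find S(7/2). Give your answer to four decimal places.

-0.4458

With m_i denoting the second derivative at x_i, h_i = 1, 1, 1, and Δ_i = (y_(i+1) − y_i)/h_i = -2, -2, 7:
  1·m_0 + 4·m_1 + 1·m_2 = 6(Δ_1 - Δ_0) = 0
  1·m_1 + 4·m_2 + 1·m_3 = 6(Δ_2 - Δ_1) = 54
Clamped end conditions give two more equations: 2h_0·m_0 + h_0·m_1 = 6(Δ_0 - S'(1)) = 3 and h_2·m_2 + 2h_2·m_3 = 6(S'(4) - Δ_2) = -60.
Forward elimination and back-substitution give m_0 = 82/15, m_1 = -119/15, m_2 = 394/15, m_3 = -647/15.
On [3, 4], S(x) = -5 + 163/30·(x - 3) + 197/15·(x - 3)² - 347/30·(x - 3)³.
With (x - 3) = 1/2: S(7/2) = -107/240.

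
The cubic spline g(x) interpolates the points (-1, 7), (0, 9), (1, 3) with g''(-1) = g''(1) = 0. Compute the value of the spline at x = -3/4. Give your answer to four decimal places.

Write σ_i for g''(x_i). With h_i = 1, 1 and divided differences Δ_i = 2, -6, the continuity of g' gives the tridiagonal system
  1·σ_0 + 4·σ_1 + 1·σ_2 = 6(Δ_1 - Δ_0) = -48
Natural end conditions: σ_0 = σ_2 = 0.
Solving: σ_0 = 0, σ_1 = -12, σ_2 = 0.
On [-1, 0], g(x) = 7 + 4·(x + 1) + 0·(x + 1)² - 2·(x + 1)³.
With (x + 1) = 1/4: g(-3/4) = 255/32.

7.9688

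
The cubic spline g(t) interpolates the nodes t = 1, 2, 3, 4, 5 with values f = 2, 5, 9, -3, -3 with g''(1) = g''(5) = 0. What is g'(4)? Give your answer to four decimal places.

-8.7500

Write M_i for g''(x_i). With h_i = 1, 1, 1, 1 and divided differences Δ_i = 3, 4, -12, 0, the continuity of g' gives the tridiagonal system
  1·M_0 + 4·M_1 + 1·M_2 = 6(Δ_1 - Δ_0) = 6
  1·M_1 + 4·M_2 + 1·M_3 = 6(Δ_2 - Δ_1) = -96
  1·M_2 + 4·M_3 + 1·M_4 = 6(Δ_3 - Δ_2) = 72
Natural end conditions: M_0 = M_4 = 0.
Forward elimination and back-substitution give M_0 = 0, M_1 = 39/4, M_2 = -33, M_3 = 105/4, M_4 = 0.
On [4, 5], g'(t) = b_3 + 2c_3·(t - 4) + 3d_3·(t - 4)² with b_3 = Δ_3 - h_3(2M_3 + M_4)/6 = -35/4, c_3 = M_3/2 = 105/8, d_3 = (M_4 - M_3)/(6h_3) = -35/8. So g'(4) = -35/4.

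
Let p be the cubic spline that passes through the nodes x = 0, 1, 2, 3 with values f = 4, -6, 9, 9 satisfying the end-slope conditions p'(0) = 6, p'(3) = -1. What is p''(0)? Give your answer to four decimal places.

-82.6667

With σ_i denoting the second derivative at x_i, h_i = 1, 1, 1, and Δ_i = (y_(i+1) − y_i)/h_i = -10, 15, 0:
  1·σ_0 + 4·σ_1 + 1·σ_2 = 6(Δ_1 - Δ_0) = 150
  1·σ_1 + 4·σ_2 + 1·σ_3 = 6(Δ_2 - Δ_1) = -90
Clamped end conditions give two more equations: 2h_0·σ_0 + h_0·σ_1 = 6(Δ_0 - p'(0)) = -96 and h_2·σ_2 + 2h_2·σ_3 = 6(p'(3) - Δ_2) = -6.
Solving the tridiagonal system: σ_0 = -248/3, σ_1 = 208/3, σ_2 = -134/3, σ_3 = 58/3.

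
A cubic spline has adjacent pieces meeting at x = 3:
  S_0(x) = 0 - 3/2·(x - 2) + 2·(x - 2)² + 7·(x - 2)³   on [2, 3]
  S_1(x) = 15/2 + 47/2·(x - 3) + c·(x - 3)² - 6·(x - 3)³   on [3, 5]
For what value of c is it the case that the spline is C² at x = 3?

S_0''(x) = 4 + 42·(x - 2), so S_0''(3) = 46. On the right, S_1''(3) = 2c, so c = 23.

23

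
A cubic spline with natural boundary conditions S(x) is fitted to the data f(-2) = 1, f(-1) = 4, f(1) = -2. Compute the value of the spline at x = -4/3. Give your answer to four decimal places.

3.3704

With m_i denoting the second derivative at x_i, h_i = 1, 2, and Δ_i = (y_(i+1) − y_i)/h_i = 3, -3:
  1·m_0 + 6·m_1 + 2·m_2 = 6(Δ_1 - Δ_0) = -36
Natural end conditions: m_0 = m_2 = 0.
Forward elimination and back-substitution give m_0 = 0, m_1 = -6, m_2 = 0.
On [-2, -1], S(x) = 1 + 4·(x + 2) + 0·(x + 2)² - 1·(x + 2)³.
With (x + 2) = 2/3: S(-4/3) = 91/27.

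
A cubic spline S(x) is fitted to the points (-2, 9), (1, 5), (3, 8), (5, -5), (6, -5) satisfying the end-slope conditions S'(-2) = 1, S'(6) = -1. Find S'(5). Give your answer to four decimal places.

-2.3302

Let m_i = S''(x_i). Step sizes h_i = 3, 2, 2, 1; slopes of the chords Δ_i = (y_(i+1) - y_i)/h_i = -4/3, 3/2, -13/2, 0.
  3·m_0 + 10·m_1 + 2·m_2 = 6(Δ_1 - Δ_0) = 17
  2·m_1 + 8·m_2 + 2·m_3 = 6(Δ_2 - Δ_1) = -48
  2·m_2 + 6·m_3 + 1·m_4 = 6(Δ_3 - Δ_2) = 39
Clamped end conditions give two more equations: 2h_0·m_0 + h_0·m_1 = 6(Δ_0 - S'(-2)) = -14 and h_3·m_3 + 2h_3·m_4 = 6(S'(6) - Δ_3) = -6.
Solving: m_0 = -785/159, m_1 = 276/53, m_2 = -537/53, m_3 = 600/53, m_4 = -459/53.
On [5, 6], S'(x) = b_3 + 2c_3·(x - 5) + 3d_3·(x - 5)² with b_3 = Δ_3 - h_3(2m_3 + m_4)/6 = -247/106, c_3 = m_3/2 = 300/53, d_3 = (m_4 - m_3)/(6h_3) = -353/106. So S'(5) = -247/106.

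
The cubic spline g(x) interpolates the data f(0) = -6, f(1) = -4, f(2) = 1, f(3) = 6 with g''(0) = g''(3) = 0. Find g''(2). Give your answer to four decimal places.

-1.2000

Put σ_i = g'' at the i-th knot. Here h = (1, 1, 1) and Δ = (2, 5, 5), so the interior equations h_(i-1)·σ_(i-1) + 2(h_(i-1)+h_i)·σ_i + h_i·σ_(i+1) = 6(Δ_i − Δ_(i-1)) read
  1·σ_0 + 4·σ_1 + 1·σ_2 = 6(Δ_1 - Δ_0) = 18
  1·σ_1 + 4·σ_2 + 1·σ_3 = 6(Δ_2 - Δ_1) = 0
Natural end conditions: σ_0 = σ_3 = 0.
Hence σ_0 = 0, σ_1 = 24/5, σ_2 = -6/5, σ_3 = 0.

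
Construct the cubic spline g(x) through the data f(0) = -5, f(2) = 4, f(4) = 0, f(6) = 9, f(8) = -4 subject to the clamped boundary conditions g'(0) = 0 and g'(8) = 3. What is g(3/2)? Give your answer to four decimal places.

2.2246

Write M_i for g''(x_i). With h_i = 2, 2, 2, 2 and divided differences Δ_i = 9/2, -2, 9/2, -13/2, the continuity of g' gives the tridiagonal system
  2·M_0 + 8·M_1 + 2·M_2 = 6(Δ_1 - Δ_0) = -39
  2·M_1 + 8·M_2 + 2·M_3 = 6(Δ_2 - Δ_1) = 39
  2·M_2 + 8·M_3 + 2·M_4 = 6(Δ_3 - Δ_2) = -66
Clamped end conditions give two more equations: 2h_0·M_0 + h_0·M_1 = 6(Δ_0 - g'(0)) = 27 and h_3·M_3 + 2h_3·M_4 = 6(g'(8) - Δ_3) = 57.
Solving the tridiagonal system: M_0 = 195/16, M_1 = -87/8, M_2 = 189/16, M_3 = -135/8, M_4 = 363/16.
On [0, 2], g(x) = -5 + 0·x + 195/32·x² - 123/64·x³.
With x = 3/2: g(3/2) = 1139/512.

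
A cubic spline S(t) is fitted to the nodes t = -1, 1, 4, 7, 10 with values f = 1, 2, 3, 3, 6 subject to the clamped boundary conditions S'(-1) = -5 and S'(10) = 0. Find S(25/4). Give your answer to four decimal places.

Let M_i = S''(x_i). Step sizes h_i = 2, 3, 3, 3; slopes of the chords Δ_i = (y_(i+1) - y_i)/h_i = 1/2, 1/3, 0, 1.
  2·M_0 + 10·M_1 + 3·M_2 = 6(Δ_1 - Δ_0) = -1
  3·M_1 + 12·M_2 + 3·M_3 = 6(Δ_2 - Δ_1) = -2
  3·M_2 + 12·M_3 + 3·M_4 = 6(Δ_3 - Δ_2) = 6
Clamped end conditions give two more equations: 2h_0·M_0 + h_0·M_1 = 6(Δ_0 - S'(-1)) = 33 and h_3·M_3 + 2h_3·M_4 = 6(S'(10) - Δ_3) = -6.
Hence M_0 = 2625/284, M_1 = -141/71, M_2 = 53/426, M_3 = 175/213, M_4 = -601/426.
On [4, 7], S(t) = 3 - 38/71·(t - 4) + 53/852·(t - 4)² + 11/284·(t - 4)³.
With (t - 4) = 9/4: S(25/4) = 46383/18176.

2.5519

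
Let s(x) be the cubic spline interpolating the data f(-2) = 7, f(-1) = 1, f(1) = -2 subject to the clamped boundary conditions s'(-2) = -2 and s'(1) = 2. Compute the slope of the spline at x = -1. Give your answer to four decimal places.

With M_i denoting the second derivative at x_i, h_i = 1, 2, and Δ_i = (y_(i+1) − y_i)/h_i = -6, -3/2:
  1·M_0 + 6·M_1 + 2·M_2 = 6(Δ_1 - Δ_0) = 27
Clamped end conditions give two more equations: 2h_0·M_0 + h_0·M_1 = 6(Δ_0 - s'(-2)) = -24 and h_1·M_1 + 2h_1·M_2 = 6(s'(1) - Δ_1) = 21.
Solving: M_0 = -91/6, M_1 = 19/3, M_2 = 25/12.
On [-1, 1], s'(x) = b_1 + 2c_1·(x + 1) + 3d_1·(x + 1)² with b_1 = Δ_1 - h_1(2M_1 + M_2)/6 = -77/12, c_1 = M_1/2 = 19/6, d_1 = (M_2 - M_1)/(6h_1) = -17/48. So s'(-1) = -77/12.

-6.4167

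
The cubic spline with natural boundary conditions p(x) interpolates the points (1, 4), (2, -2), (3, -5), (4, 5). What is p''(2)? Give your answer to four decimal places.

Let σ_i = p''(x_i). Step sizes h_i = 1, 1, 1; slopes of the chords Δ_i = (y_(i+1) - y_i)/h_i = -6, -3, 10.
  1·σ_0 + 4·σ_1 + 1·σ_2 = 6(Δ_1 - Δ_0) = 18
  1·σ_1 + 4·σ_2 + 1·σ_3 = 6(Δ_2 - Δ_1) = 78
Natural end conditions: σ_0 = σ_3 = 0.
Solving the tridiagonal system: σ_0 = 0, σ_1 = -2/5, σ_2 = 98/5, σ_3 = 0.

-0.4000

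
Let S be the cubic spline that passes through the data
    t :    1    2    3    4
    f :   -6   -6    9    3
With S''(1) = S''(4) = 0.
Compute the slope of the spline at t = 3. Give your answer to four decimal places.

Put M_i = S'' at the i-th knot. Here h = (1, 1, 1) and Δ = (0, 15, -6), so the interior equations h_(i-1)·M_(i-1) + 2(h_(i-1)+h_i)·M_i + h_i·M_(i+1) = 6(Δ_i − Δ_(i-1)) read
  1·M_0 + 4·M_1 + 1·M_2 = 6(Δ_1 - Δ_0) = 90
  1·M_1 + 4·M_2 + 1·M_3 = 6(Δ_2 - Δ_1) = -126
Natural end conditions: M_0 = M_3 = 0.
Forward elimination and back-substitution give M_0 = 0, M_1 = 162/5, M_2 = -198/5, M_3 = 0.
On [3, 4], S'(t) = b_2 + 2c_2·(t - 3) + 3d_2·(t - 3)² with b_2 = Δ_2 - h_2(2M_2 + M_3)/6 = 36/5, c_2 = M_2/2 = -99/5, d_2 = (M_3 - M_2)/(6h_2) = 33/5. So S'(3) = 36/5.

7.2000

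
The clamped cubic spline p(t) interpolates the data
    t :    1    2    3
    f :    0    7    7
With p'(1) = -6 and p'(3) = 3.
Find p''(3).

24

Put M_i = p'' at the i-th knot. Here h = (1, 1) and Δ = (7, 0), so the interior equations h_(i-1)·M_(i-1) + 2(h_(i-1)+h_i)·M_i + h_i·M_(i+1) = 6(Δ_i − Δ_(i-1)) read
  1·M_0 + 4·M_1 + 1·M_2 = 6(Δ_1 - Δ_0) = -42
Clamped end conditions give two more equations: 2h_0·M_0 + h_0·M_1 = 6(Δ_0 - p'(1)) = 78 and h_1·M_1 + 2h_1·M_2 = 6(p'(3) - Δ_1) = 18.
Forward elimination and back-substitution give M_0 = 54, M_1 = -30, M_2 = 24.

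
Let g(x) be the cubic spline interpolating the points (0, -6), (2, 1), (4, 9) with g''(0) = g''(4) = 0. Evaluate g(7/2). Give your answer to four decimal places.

6.9414

With M_i denoting the second derivative at x_i, h_i = 2, 2, and Δ_i = (y_(i+1) − y_i)/h_i = 7/2, 4:
  2·M_0 + 8·M_1 + 2·M_2 = 6(Δ_1 - Δ_0) = 3
Natural end conditions: M_0 = M_2 = 0.
Solving: M_0 = 0, M_1 = 3/8, M_2 = 0.
On [2, 4], g(x) = 1 + 15/4·(x - 2) + 3/16·(x - 2)² - 1/32·(x - 2)³.
With (x - 2) = 3/2: g(7/2) = 1777/256.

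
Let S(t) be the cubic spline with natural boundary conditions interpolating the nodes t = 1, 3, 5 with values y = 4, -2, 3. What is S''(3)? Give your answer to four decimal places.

With m_i denoting the second derivative at x_i, h_i = 2, 2, and Δ_i = (y_(i+1) − y_i)/h_i = -3, 5/2:
  2·m_0 + 8·m_1 + 2·m_2 = 6(Δ_1 - Δ_0) = 33
Natural end conditions: m_0 = m_2 = 0.
Forward elimination and back-substitution give m_0 = 0, m_1 = 33/8, m_2 = 0.

4.1250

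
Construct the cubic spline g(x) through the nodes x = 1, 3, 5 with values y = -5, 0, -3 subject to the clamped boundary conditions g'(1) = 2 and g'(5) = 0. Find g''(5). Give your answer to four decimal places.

Let M_i = g''(x_i). Step sizes h_i = 2, 2; slopes of the chords Δ_i = (y_(i+1) - y_i)/h_i = 5/2, -3/2.
  2·M_0 + 8·M_1 + 2·M_2 = 6(Δ_1 - Δ_0) = -24
Clamped end conditions give two more equations: 2h_0·M_0 + h_0·M_1 = 6(Δ_0 - g'(1)) = 3 and h_1·M_1 + 2h_1·M_2 = 6(g'(5) - Δ_1) = 9.
Forward elimination and back-substitution give M_0 = 13/4, M_1 = -5, M_2 = 19/4.

4.7500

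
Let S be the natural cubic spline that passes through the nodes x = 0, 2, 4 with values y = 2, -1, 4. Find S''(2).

With σ_i denoting the second derivative at x_i, h_i = 2, 2, and Δ_i = (y_(i+1) − y_i)/h_i = -3/2, 5/2:
  2·σ_0 + 8·σ_1 + 2·σ_2 = 6(Δ_1 - Δ_0) = 24
Natural end conditions: σ_0 = σ_2 = 0.
Solving the tridiagonal system: σ_0 = 0, σ_1 = 3, σ_2 = 0.

3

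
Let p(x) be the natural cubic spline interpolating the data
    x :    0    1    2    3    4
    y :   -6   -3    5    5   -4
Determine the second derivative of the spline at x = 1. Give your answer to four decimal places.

10.5000

Put σ_i = p'' at the i-th knot. Here h = (1, 1, 1, 1) and Δ = (3, 8, 0, -9), so the interior equations h_(i-1)·σ_(i-1) + 2(h_(i-1)+h_i)·σ_i + h_i·σ_(i+1) = 6(Δ_i − Δ_(i-1)) read
  1·σ_0 + 4·σ_1 + 1·σ_2 = 6(Δ_1 - Δ_0) = 30
  1·σ_1 + 4·σ_2 + 1·σ_3 = 6(Δ_2 - Δ_1) = -48
  1·σ_2 + 4·σ_3 + 1·σ_4 = 6(Δ_3 - Δ_2) = -54
Natural end conditions: σ_0 = σ_4 = 0.
Hence σ_0 = 0, σ_1 = 21/2, σ_2 = -12, σ_3 = -21/2, σ_4 = 0.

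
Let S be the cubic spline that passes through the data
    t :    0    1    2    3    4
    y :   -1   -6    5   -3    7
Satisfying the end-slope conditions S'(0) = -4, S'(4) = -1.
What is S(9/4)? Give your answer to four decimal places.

Let m_i = S''(x_i). Step sizes h_i = 1, 1, 1, 1; slopes of the chords Δ_i = (y_(i+1) - y_i)/h_i = -5, 11, -8, 10.
  1·m_0 + 4·m_1 + 1·m_2 = 6(Δ_1 - Δ_0) = 96
  1·m_1 + 4·m_2 + 1·m_3 = 6(Δ_2 - Δ_1) = -114
  1·m_2 + 4·m_3 + 1·m_4 = 6(Δ_3 - Δ_2) = 108
Clamped end conditions give two more equations: 2h_0·m_0 + h_0·m_1 = 6(Δ_0 - S'(0)) = -6 and h_3·m_3 + 2h_3·m_4 = 6(S'(4) - Δ_3) = -66.
Forward elimination and back-substitution give m_0 = -99/4, m_1 = 87/2, m_2 = -213/4, m_3 = 111/2, m_4 = -243/4.
On [2, 3], S(t) = 5 + 1/2·(t - 2) - 213/8·(t - 2)² + 145/8·(t - 2)³.
With (t - 2) = 1/4: S(9/4) = 1917/512.

3.7441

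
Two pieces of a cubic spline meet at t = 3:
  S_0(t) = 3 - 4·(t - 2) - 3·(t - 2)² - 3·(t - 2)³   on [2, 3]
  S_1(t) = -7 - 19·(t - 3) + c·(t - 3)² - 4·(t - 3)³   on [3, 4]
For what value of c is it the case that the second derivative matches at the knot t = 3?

-12

S_0''(t) = -6 - 18·(t - 2), so S_0''(3) = -24. On the right, S_1''(3) = 2c, so c = -12.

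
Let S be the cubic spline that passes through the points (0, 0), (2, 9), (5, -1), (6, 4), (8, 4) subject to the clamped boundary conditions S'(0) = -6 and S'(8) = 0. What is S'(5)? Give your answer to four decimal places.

2.3750

Write σ_i for S''(x_i). With h_i = 2, 3, 1, 2 and divided differences Δ_i = 9/2, -10/3, 5, 0, the continuity of S' gives the tridiagonal system
  2·σ_0 + 10·σ_1 + 3·σ_2 = 6(Δ_1 - Δ_0) = -47
  3·σ_1 + 8·σ_2 + 1·σ_3 = 6(Δ_2 - Δ_1) = 50
  1·σ_2 + 6·σ_3 + 2·σ_4 = 6(Δ_3 - Δ_2) = -30
Clamped end conditions give two more equations: 2h_0·σ_0 + h_0·σ_1 = 6(Δ_0 - S'(0)) = 63 and h_3·σ_3 + 2h_3·σ_4 = 6(S'(8) - Δ_3) = 0.
Solving: σ_0 = 177/8, σ_1 = -51/4, σ_2 = 145/12, σ_3 = -101/12, σ_4 = 101/24.
On [5, 6], S'(x) = b_2 + 2c_2·(x - 5) + 3d_2·(x - 5)² with b_2 = Δ_2 - h_2(2σ_2 + σ_3)/6 = 19/8, c_2 = σ_2/2 = 145/24, d_2 = (σ_3 - σ_2)/(6h_2) = -41/12. So S'(5) = 19/8.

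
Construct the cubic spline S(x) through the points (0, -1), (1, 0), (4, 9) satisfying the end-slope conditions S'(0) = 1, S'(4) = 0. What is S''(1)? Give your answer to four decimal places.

3.5000

Put M_i = S'' at the i-th knot. Here h = (1, 3) and Δ = (1, 3), so the interior equations h_(i-1)·M_(i-1) + 2(h_(i-1)+h_i)·M_i + h_i·M_(i+1) = 6(Δ_i − Δ_(i-1)) read
  1·M_0 + 8·M_1 + 3·M_2 = 6(Δ_1 - Δ_0) = 12
Clamped end conditions give two more equations: 2h_0·M_0 + h_0·M_1 = 6(Δ_0 - S'(0)) = 0 and h_1·M_1 + 2h_1·M_2 = 6(S'(4) - Δ_1) = -18.
Forward elimination and back-substitution give M_0 = -7/4, M_1 = 7/2, M_2 = -19/4.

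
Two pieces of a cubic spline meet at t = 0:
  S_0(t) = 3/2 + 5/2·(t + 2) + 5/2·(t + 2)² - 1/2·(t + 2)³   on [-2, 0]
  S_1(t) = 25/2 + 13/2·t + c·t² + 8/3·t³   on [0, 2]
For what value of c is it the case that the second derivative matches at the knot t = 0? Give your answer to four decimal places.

-0.5000

S_0''(t) = 5 - 3·(t + 2), so S_0''(0) = -1. On the right, S_1''(0) = 2c, so c = -1/2.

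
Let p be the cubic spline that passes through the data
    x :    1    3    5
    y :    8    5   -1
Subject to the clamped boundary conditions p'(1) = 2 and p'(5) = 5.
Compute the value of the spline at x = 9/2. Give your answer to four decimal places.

-1.9492

With m_i denoting the second derivative at x_i, h_i = 2, 2, and Δ_i = (y_(i+1) − y_i)/h_i = -3/2, -3:
  2·m_0 + 8·m_1 + 2·m_2 = 6(Δ_1 - Δ_0) = -9
Clamped end conditions give two more equations: 2h_0·m_0 + h_0·m_1 = 6(Δ_0 - p'(1)) = -21 and h_1·m_1 + 2h_1·m_2 = 6(p'(5) - Δ_1) = 48.
Solving: m_0 = -27/8, m_1 = -15/4, m_2 = 111/8.
On [3, 5], p(x) = 5 - 41/8·(x - 3) - 15/8·(x - 3)² + 47/32·(x - 3)³.
With (x - 3) = 3/2: p(9/2) = -499/256.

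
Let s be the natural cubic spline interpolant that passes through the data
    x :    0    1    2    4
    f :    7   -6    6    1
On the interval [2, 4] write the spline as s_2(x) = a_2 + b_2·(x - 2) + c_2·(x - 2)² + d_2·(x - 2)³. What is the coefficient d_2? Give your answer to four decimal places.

1.8043

Write M_i for s''(x_i). With h_i = 1, 1, 2 and divided differences Δ_i = -13, 12, -5/2, the continuity of s' gives the tridiagonal system
  1·M_0 + 4·M_1 + 1·M_2 = 6(Δ_1 - Δ_0) = 150
  1·M_1 + 6·M_2 + 2·M_3 = 6(Δ_2 - Δ_1) = -87
Natural end conditions: M_0 = M_3 = 0.
Solving the tridiagonal system: M_0 = 0, M_1 = 987/23, M_2 = -498/23, M_3 = 0.
On [2, 4], with s_2(x) = a_2 + b_2·(x - 2) + c_2·(x - 2)² + d_2·(x - 2)³: c_2 = M_2/2 = -249/23, d_2 = (M_3 - M_2)/(6h_2) = 83/46, b_2 = Δ_2 - h_2(2M_2 + M_3)/6 = 549/46.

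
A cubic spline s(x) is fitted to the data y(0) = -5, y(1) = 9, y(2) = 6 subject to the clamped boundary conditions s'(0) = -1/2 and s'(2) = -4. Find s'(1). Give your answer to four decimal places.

Write σ_i for s''(x_i). With h_i = 1, 1 and divided differences Δ_i = 14, -3, the continuity of s' gives the tridiagonal system
  1·σ_0 + 4·σ_1 + 1·σ_2 = 6(Δ_1 - Δ_0) = -102
Clamped end conditions give two more equations: 2h_0·σ_0 + h_0·σ_1 = 6(Δ_0 - s'(0)) = 87 and h_1·σ_1 + 2h_1·σ_2 = 6(s'(2) - Δ_1) = -6.
Solving the tridiagonal system: σ_0 = 269/4, σ_1 = -95/2, σ_2 = 83/4.
On [1, 2], s'(x) = b_1 + 2c_1·(x - 1) + 3d_1·(x - 1)² with b_1 = Δ_1 - h_1(2σ_1 + σ_2)/6 = 75/8, c_1 = σ_1/2 = -95/4, d_1 = (σ_2 - σ_1)/(6h_1) = 91/8. So s'(1) = 75/8.

9.3750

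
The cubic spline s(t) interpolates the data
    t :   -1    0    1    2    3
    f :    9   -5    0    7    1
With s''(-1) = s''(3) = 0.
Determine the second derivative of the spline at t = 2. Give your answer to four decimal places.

Write m_i for s''(x_i). With h_i = 1, 1, 1, 1 and divided differences Δ_i = -14, 5, 7, -6, the continuity of s' gives the tridiagonal system
  1·m_0 + 4·m_1 + 1·m_2 = 6(Δ_1 - Δ_0) = 114
  1·m_1 + 4·m_2 + 1·m_3 = 6(Δ_2 - Δ_1) = 12
  1·m_2 + 4·m_3 + 1·m_4 = 6(Δ_3 - Δ_2) = -78
Natural end conditions: m_0 = m_4 = 0.
Solving the tridiagonal system: m_0 = 0, m_1 = 198/7, m_2 = 6/7, m_3 = -138/7, m_4 = 0.

-19.7143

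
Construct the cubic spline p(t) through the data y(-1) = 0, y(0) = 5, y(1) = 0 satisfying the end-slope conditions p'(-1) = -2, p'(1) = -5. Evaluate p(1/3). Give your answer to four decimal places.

With m_i denoting the second derivative at x_i, h_i = 1, 1, and Δ_i = (y_(i+1) − y_i)/h_i = 5, -5:
  1·m_0 + 4·m_1 + 1·m_2 = 6(Δ_1 - Δ_0) = -60
Clamped end conditions give two more equations: 2h_0·m_0 + h_0·m_1 = 6(Δ_0 - p'(-1)) = 42 and h_1·m_1 + 2h_1·m_2 = 6(p'(1) - Δ_1) = 0.
Solving the tridiagonal system: m_0 = 69/2, m_1 = -27, m_2 = 27/2.
On [0, 1], p(t) = 5 + 7/4·t - 27/2·t² + 27/4·t³.
With t = 1/3: p(1/3) = 13/3.

4.3333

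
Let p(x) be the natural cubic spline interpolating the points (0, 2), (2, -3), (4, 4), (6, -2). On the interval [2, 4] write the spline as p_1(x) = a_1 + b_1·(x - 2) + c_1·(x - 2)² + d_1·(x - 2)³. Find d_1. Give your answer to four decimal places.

Put m_i = p'' at the i-th knot. Here h = (2, 2, 2) and Δ = (-5/2, 7/2, -3), so the interior equations h_(i-1)·m_(i-1) + 2(h_(i-1)+h_i)·m_i + h_i·m_(i+1) = 6(Δ_i − Δ_(i-1)) read
  2·m_0 + 8·m_1 + 2·m_2 = 6(Δ_1 - Δ_0) = 36
  2·m_1 + 8·m_2 + 2·m_3 = 6(Δ_2 - Δ_1) = -39
Natural end conditions: m_0 = m_3 = 0.
Solving: m_0 = 0, m_1 = 61/10, m_2 = -32/5, m_3 = 0.
On [2, 4], with p_1(x) = a_1 + b_1·(x - 2) + c_1·(x - 2)² + d_1·(x - 2)³: c_1 = m_1/2 = 61/20, d_1 = (m_2 - m_1)/(6h_1) = -25/24, b_1 = Δ_1 - h_1(2m_1 + m_2)/6 = 47/30.

-1.0417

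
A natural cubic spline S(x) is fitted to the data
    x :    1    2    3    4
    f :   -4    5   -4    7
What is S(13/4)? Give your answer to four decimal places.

Let σ_i = S''(x_i). Step sizes h_i = 1, 1, 1; slopes of the chords Δ_i = (y_(i+1) - y_i)/h_i = 9, -9, 11.
  1·σ_0 + 4·σ_1 + 1·σ_2 = 6(Δ_1 - Δ_0) = -108
  1·σ_1 + 4·σ_2 + 1·σ_3 = 6(Δ_2 - Δ_1) = 120
Natural end conditions: σ_0 = σ_3 = 0.
Hence σ_0 = 0, σ_1 = -184/5, σ_2 = 196/5, σ_3 = 0.
On [3, 4], S(x) = -4 - 31/15·(x - 3) + 98/5·(x - 3)² - 98/15·(x - 3)³.
With (x - 3) = 1/4: S(13/4) = -543/160.

-3.3938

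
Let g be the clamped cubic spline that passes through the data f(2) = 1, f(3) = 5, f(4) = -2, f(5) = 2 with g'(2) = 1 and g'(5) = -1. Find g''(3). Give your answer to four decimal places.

Put M_i = g'' at the i-th knot. Here h = (1, 1, 1) and Δ = (4, -7, 4), so the interior equations h_(i-1)·M_(i-1) + 2(h_(i-1)+h_i)·M_i + h_i·M_(i+1) = 6(Δ_i − Δ_(i-1)) read
  1·M_0 + 4·M_1 + 1·M_2 = 6(Δ_1 - Δ_0) = -66
  1·M_1 + 4·M_2 + 1·M_3 = 6(Δ_2 - Δ_1) = 66
Clamped end conditions give two more equations: 2h_0·M_0 + h_0·M_1 = 6(Δ_0 - g'(2)) = 18 and h_2·M_2 + 2h_2·M_3 = 6(g'(5) - Δ_2) = -30.
Hence M_0 = 364/15, M_1 = -458/15, M_2 = 478/15, M_3 = -464/15.

-30.5333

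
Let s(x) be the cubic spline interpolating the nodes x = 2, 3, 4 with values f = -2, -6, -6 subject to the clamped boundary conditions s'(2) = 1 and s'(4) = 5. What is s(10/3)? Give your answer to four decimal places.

Let σ_i = s''(x_i). Step sizes h_i = 1, 1; slopes of the chords Δ_i = (y_(i+1) - y_i)/h_i = -4, 0.
  1·σ_0 + 4·σ_1 + 1·σ_2 = 6(Δ_1 - Δ_0) = 24
Clamped end conditions give two more equations: 2h_0·σ_0 + h_0·σ_1 = 6(Δ_0 - s'(2)) = -30 and h_1·σ_1 + 2h_1·σ_2 = 6(s'(4) - Δ_1) = 30.
Solving: σ_0 = -19, σ_1 = 8, σ_2 = 11.
On [3, 4], s(x) = -6 - 9/2·(x - 3) + 4·(x - 3)² + 1/2·(x - 3)³.
With (x - 3) = 1/3: s(10/3) = -190/27.

-7.0370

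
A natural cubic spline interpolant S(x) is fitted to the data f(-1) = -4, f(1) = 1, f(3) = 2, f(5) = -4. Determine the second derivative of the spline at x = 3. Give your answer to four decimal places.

Let M_i = S''(x_i). Step sizes h_i = 2, 2, 2; slopes of the chords Δ_i = (y_(i+1) - y_i)/h_i = 5/2, 1/2, -3.
  2·M_0 + 8·M_1 + 2·M_2 = 6(Δ_1 - Δ_0) = -12
  2·M_1 + 8·M_2 + 2·M_3 = 6(Δ_2 - Δ_1) = -21
Natural end conditions: M_0 = M_3 = 0.
Hence M_0 = 0, M_1 = -9/10, M_2 = -12/5, M_3 = 0.

-2.4000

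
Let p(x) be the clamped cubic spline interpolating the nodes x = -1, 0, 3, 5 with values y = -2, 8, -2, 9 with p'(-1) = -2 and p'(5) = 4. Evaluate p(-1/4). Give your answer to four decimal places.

With σ_i denoting the second derivative at x_i, h_i = 1, 3, 2, and Δ_i = (y_(i+1) − y_i)/h_i = 10, -10/3, 11/2:
  1·σ_0 + 8·σ_1 + 3·σ_2 = 6(Δ_1 - Δ_0) = -80
  3·σ_1 + 10·σ_2 + 2·σ_3 = 6(Δ_2 - Δ_1) = 53
Clamped end conditions give two more equations: 2h_0·σ_0 + h_0·σ_1 = 6(Δ_0 - p'(-1)) = 72 and h_2·σ_2 + 2h_2·σ_3 = 6(p'(5) - Δ_2) = -9.
Solving the tridiagonal system: σ_0 = 3619/78, σ_1 = -811/39, σ_2 = 1039/78, σ_3 = -695/78.
On [-1, 0], p(x) = -2 - 2·(x + 1) + 3619/156·(x + 1)² - 1747/156·(x + 1)³.
With (x + 1) = 3/4: p(-1/4) = 16057/3328.

4.8248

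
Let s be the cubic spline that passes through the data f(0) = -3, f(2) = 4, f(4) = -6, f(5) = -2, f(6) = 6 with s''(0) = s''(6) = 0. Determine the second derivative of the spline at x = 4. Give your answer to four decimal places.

With σ_i denoting the second derivative at x_i, h_i = 2, 2, 1, 1, and Δ_i = (y_(i+1) − y_i)/h_i = 7/2, -5, 4, 8:
  2·σ_0 + 8·σ_1 + 2·σ_2 = 6(Δ_1 - Δ_0) = -51
  2·σ_1 + 6·σ_2 + 1·σ_3 = 6(Δ_2 - Δ_1) = 54
  1·σ_2 + 4·σ_3 + 1·σ_4 = 6(Δ_3 - Δ_2) = 24
Natural end conditions: σ_0 = σ_4 = 0.
Hence σ_0 = 0, σ_1 = -519/56, σ_2 = 81/7, σ_3 = 87/28, σ_4 = 0.

11.5714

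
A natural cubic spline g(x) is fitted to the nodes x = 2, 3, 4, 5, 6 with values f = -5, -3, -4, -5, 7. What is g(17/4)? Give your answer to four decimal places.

-4.8192

Write M_i for g''(x_i). With h_i = 1, 1, 1, 1 and divided differences Δ_i = 2, -1, -1, 12, the continuity of g' gives the tridiagonal system
  1·M_0 + 4·M_1 + 1·M_2 = 6(Δ_1 - Δ_0) = -18
  1·M_1 + 4·M_2 + 1·M_3 = 6(Δ_2 - Δ_1) = 0
  1·M_2 + 4·M_3 + 1·M_4 = 6(Δ_3 - Δ_2) = 78
Natural end conditions: M_0 = M_4 = 0.
Solving: M_0 = 0, M_1 = -24/7, M_2 = -30/7, M_3 = 144/7, M_4 = 0.
On [4, 5], g(x) = -4 - 3·(x - 4) - 15/7·(x - 4)² + 29/7·(x - 4)³.
With (x - 4) = 1/4: g(17/4) = -2159/448.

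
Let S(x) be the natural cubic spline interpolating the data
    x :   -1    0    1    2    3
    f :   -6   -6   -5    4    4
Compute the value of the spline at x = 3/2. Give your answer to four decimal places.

Put M_i = S'' at the i-th knot. Here h = (1, 1, 1, 1) and Δ = (0, 1, 9, 0), so the interior equations h_(i-1)·M_(i-1) + 2(h_(i-1)+h_i)·M_i + h_i·M_(i+1) = 6(Δ_i − Δ_(i-1)) read
  1·M_0 + 4·M_1 + 1·M_2 = 6(Δ_1 - Δ_0) = 6
  1·M_1 + 4·M_2 + 1·M_3 = 6(Δ_2 - Δ_1) = 48
  1·M_2 + 4·M_3 + 1·M_4 = 6(Δ_3 - Δ_2) = -54
Natural end conditions: M_0 = M_4 = 0.
Forward elimination and back-substitution give M_0 = 0, M_1 = -39/14, M_2 = 120/7, M_3 = -249/14, M_4 = 0.
On [1, 2], S(x) = -5 + 25/4·(x - 1) + 60/7·(x - 1)² - 163/28·(x - 1)³.
With (x - 1) = 1/2: S(3/2) = -103/224.

-0.4598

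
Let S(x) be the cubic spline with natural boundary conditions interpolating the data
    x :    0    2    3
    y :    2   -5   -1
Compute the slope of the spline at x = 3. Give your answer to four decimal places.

Write M_i for S''(x_i). With h_i = 2, 1 and divided differences Δ_i = -7/2, 4, the continuity of S' gives the tridiagonal system
  2·M_0 + 6·M_1 + 1·M_2 = 6(Δ_1 - Δ_0) = 45
Natural end conditions: M_0 = M_2 = 0.
Hence M_0 = 0, M_1 = 15/2, M_2 = 0.
On [2, 3], S'(x) = b_1 + 2c_1·(x - 2) + 3d_1·(x - 2)² with b_1 = Δ_1 - h_1(2M_1 + M_2)/6 = 3/2, c_1 = M_1/2 = 15/4, d_1 = (M_2 - M_1)/(6h_1) = -5/4. So S'(3) = 21/4.

5.2500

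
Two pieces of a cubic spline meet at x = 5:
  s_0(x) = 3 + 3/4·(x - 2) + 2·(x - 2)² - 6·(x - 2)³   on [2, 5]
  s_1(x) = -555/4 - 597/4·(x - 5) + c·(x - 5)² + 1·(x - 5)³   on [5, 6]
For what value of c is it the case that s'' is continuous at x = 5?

s_0''(x) = 4 - 36·(x - 2), so s_0''(5) = -104. On the right, s_1''(5) = 2c, so c = -52.

-52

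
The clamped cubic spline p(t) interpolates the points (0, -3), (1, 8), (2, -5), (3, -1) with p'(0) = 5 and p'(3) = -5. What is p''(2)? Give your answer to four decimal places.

Write m_i for p''(x_i). With h_i = 1, 1, 1 and divided differences Δ_i = 11, -13, 4, the continuity of p' gives the tridiagonal system
  1·m_0 + 4·m_1 + 1·m_2 = 6(Δ_1 - Δ_0) = -144
  1·m_1 + 4·m_2 + 1·m_3 = 6(Δ_2 - Δ_1) = 102
Clamped end conditions give two more equations: 2h_0·m_0 + h_0·m_1 = 6(Δ_0 - p'(0)) = 36 and h_2·m_2 + 2h_2·m_3 = 6(p'(3) - Δ_2) = -54.
Forward elimination and back-substitution give m_0 = 734/15, m_1 = -928/15, m_2 = 818/15, m_3 = -814/15.

54.5333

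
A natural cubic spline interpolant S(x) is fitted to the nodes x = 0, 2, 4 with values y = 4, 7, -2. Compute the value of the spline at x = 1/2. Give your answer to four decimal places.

Write σ_i for S''(x_i). With h_i = 2, 2 and divided differences Δ_i = 3/2, -9/2, the continuity of S' gives the tridiagonal system
  2·σ_0 + 8·σ_1 + 2·σ_2 = 6(Δ_1 - Δ_0) = -36
Natural end conditions: σ_0 = σ_2 = 0.
Forward elimination and back-substitution give σ_0 = 0, σ_1 = -9/2, σ_2 = 0.
On [0, 2], S(x) = 4 + 3·x + 0·x² - 3/8·x³.
With x = 1/2: S(1/2) = 349/64.

5.4531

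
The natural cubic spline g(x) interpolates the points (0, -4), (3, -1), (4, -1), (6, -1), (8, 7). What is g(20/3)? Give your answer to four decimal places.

Write σ_i for g''(x_i). With h_i = 3, 1, 2, 2 and divided differences Δ_i = 1, 0, 0, 4, the continuity of g' gives the tridiagonal system
  3·σ_0 + 8·σ_1 + 1·σ_2 = 6(Δ_1 - Δ_0) = -6
  1·σ_1 + 6·σ_2 + 2·σ_3 = 6(Δ_2 - Δ_1) = 0
  2·σ_2 + 8·σ_3 + 2·σ_4 = 6(Δ_3 - Δ_2) = 24
Natural end conditions: σ_0 = σ_4 = 0.
Hence σ_0 = 0, σ_1 = -27/43, σ_2 = -42/43, σ_3 = 279/86, σ_4 = 0.
On [6, 8], g(x) = -1 + 79/43·(x - 6) + 279/172·(x - 6)² - 93/344·(x - 6)³.
With (x - 6) = 2/3: g(20/3) = 335/387.

0.8656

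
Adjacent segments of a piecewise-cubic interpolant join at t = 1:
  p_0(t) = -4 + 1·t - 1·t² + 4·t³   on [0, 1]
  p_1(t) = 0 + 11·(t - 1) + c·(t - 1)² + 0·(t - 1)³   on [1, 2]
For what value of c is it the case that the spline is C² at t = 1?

11

p_0''(t) = -2 + 24·t, so p_0''(1) = 22. On the right, p_1''(1) = 2c, so c = 11.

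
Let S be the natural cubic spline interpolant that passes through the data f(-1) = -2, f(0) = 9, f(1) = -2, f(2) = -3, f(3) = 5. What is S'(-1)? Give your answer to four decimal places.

17.4464

Write M_i for S''(x_i). With h_i = 1, 1, 1, 1 and divided differences Δ_i = 11, -11, -1, 8, the continuity of S' gives the tridiagonal system
  1·M_0 + 4·M_1 + 1·M_2 = 6(Δ_1 - Δ_0) = -132
  1·M_1 + 4·M_2 + 1·M_3 = 6(Δ_2 - Δ_1) = 60
  1·M_2 + 4·M_3 + 1·M_4 = 6(Δ_3 - Δ_2) = 54
Natural end conditions: M_0 = M_4 = 0.
Solving: M_0 = 0, M_1 = -1083/28, M_2 = 159/7, M_3 = 219/28, M_4 = 0.
On [-1, 0], S'(t) = b_0 + 2c_0·(t + 1) + 3d_0·(t + 1)² with b_0 = Δ_0 - h_0(2M_0 + M_1)/6 = 977/56, c_0 = M_0/2 = 0, d_0 = (M_1 - M_0)/(6h_0) = -361/56. So S'(-1) = 977/56.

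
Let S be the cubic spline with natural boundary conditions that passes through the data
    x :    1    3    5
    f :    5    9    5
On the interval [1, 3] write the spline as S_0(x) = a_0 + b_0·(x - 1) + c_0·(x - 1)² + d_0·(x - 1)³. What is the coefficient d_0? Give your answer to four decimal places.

-0.2500

Let M_i = S''(x_i). Step sizes h_i = 2, 2; slopes of the chords Δ_i = (y_(i+1) - y_i)/h_i = 2, -2.
  2·M_0 + 8·M_1 + 2·M_2 = 6(Δ_1 - Δ_0) = -24
Natural end conditions: M_0 = M_2 = 0.
Solving the tridiagonal system: M_0 = 0, M_1 = -3, M_2 = 0.
On [1, 3], with S_0(x) = a_0 + b_0·(x - 1) + c_0·(x - 1)² + d_0·(x - 1)³: c_0 = M_0/2 = 0, d_0 = (M_1 - M_0)/(6h_0) = -1/4, b_0 = Δ_0 - h_0(2M_0 + M_1)/6 = 3.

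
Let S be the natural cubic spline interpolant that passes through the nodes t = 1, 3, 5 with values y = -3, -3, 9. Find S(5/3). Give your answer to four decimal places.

Write σ_i for S''(x_i). With h_i = 2, 2 and divided differences Δ_i = 0, 6, the continuity of S' gives the tridiagonal system
  2·σ_0 + 8·σ_1 + 2·σ_2 = 6(Δ_1 - Δ_0) = 36
Natural end conditions: σ_0 = σ_2 = 0.
Hence σ_0 = 0, σ_1 = 9/2, σ_2 = 0.
On [1, 3], S(t) = -3 - 3/2·(t - 1) + 0·(t - 1)² + 3/8·(t - 1)³.
With (t - 1) = 2/3: S(5/3) = -35/9.

-3.8889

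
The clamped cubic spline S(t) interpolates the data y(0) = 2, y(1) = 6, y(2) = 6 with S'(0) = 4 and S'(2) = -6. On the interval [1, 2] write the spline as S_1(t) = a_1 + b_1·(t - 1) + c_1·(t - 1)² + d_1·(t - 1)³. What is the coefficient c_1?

Let M_i = S''(x_i). Step sizes h_i = 1, 1; slopes of the chords Δ_i = (y_(i+1) - y_i)/h_i = 4, 0.
  1·M_0 + 4·M_1 + 1·M_2 = 6(Δ_1 - Δ_0) = -24
Clamped end conditions give two more equations: 2h_0·M_0 + h_0·M_1 = 6(Δ_0 - S'(0)) = 0 and h_1·M_1 + 2h_1·M_2 = 6(S'(2) - Δ_1) = -36.
Solving the tridiagonal system: M_0 = 1, M_1 = -2, M_2 = -17.
On [1, 2], with S_1(t) = a_1 + b_1·(t - 1) + c_1·(t - 1)² + d_1·(t - 1)³: c_1 = M_1/2 = -1, d_1 = (M_2 - M_1)/(6h_1) = -5/2, b_1 = Δ_1 - h_1(2M_1 + M_2)/6 = 7/2.

-1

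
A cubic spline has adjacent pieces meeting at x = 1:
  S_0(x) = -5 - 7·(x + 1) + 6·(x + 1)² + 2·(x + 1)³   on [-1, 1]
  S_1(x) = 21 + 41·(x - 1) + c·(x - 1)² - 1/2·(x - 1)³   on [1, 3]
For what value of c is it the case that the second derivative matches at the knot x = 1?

S_0''(x) = 12 + 12·(x + 1), so S_0''(1) = 36. On the right, S_1''(1) = 2c, so c = 18.

18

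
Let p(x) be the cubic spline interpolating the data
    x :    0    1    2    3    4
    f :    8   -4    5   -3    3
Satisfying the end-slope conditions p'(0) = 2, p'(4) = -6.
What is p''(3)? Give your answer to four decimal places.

With σ_i denoting the second derivative at x_i, h_i = 1, 1, 1, 1, and Δ_i = (y_(i+1) − y_i)/h_i = -12, 9, -8, 6:
  1·σ_0 + 4·σ_1 + 1·σ_2 = 6(Δ_1 - Δ_0) = 126
  1·σ_1 + 4·σ_2 + 1·σ_3 = 6(Δ_2 - Δ_1) = -102
  1·σ_2 + 4·σ_3 + 1·σ_4 = 6(Δ_3 - Δ_2) = 84
Clamped end conditions give two more equations: 2h_0·σ_0 + h_0·σ_1 = 6(Δ_0 - p'(0)) = -84 and h_3·σ_3 + 2h_3·σ_4 = 6(p'(4) - Δ_3) = -72.
Solving the tridiagonal system: σ_0 = -2063/28, σ_1 = 887/14, σ_2 = -215/4, σ_3 = 695/14, σ_4 = -1703/28.

49.6429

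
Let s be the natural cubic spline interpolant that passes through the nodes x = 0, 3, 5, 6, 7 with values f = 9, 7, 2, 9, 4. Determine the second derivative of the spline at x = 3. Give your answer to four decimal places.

-3.9860

Put M_i = s'' at the i-th knot. Here h = (3, 2, 1, 1) and Δ = (-2/3, -5/2, 7, -5), so the interior equations h_(i-1)·M_(i-1) + 2(h_(i-1)+h_i)·M_i + h_i·M_(i+1) = 6(Δ_i − Δ_(i-1)) read
  3·M_0 + 10·M_1 + 2·M_2 = 6(Δ_1 - Δ_0) = -11
  2·M_1 + 6·M_2 + 1·M_3 = 6(Δ_2 - Δ_1) = 57
  1·M_2 + 4·M_3 + 1·M_4 = 6(Δ_3 - Δ_2) = -72
Natural end conditions: M_0 = M_4 = 0.
Hence M_0 = 0, M_1 = -853/214, M_2 = 1544/107, M_3 = -2312/107, M_4 = 0.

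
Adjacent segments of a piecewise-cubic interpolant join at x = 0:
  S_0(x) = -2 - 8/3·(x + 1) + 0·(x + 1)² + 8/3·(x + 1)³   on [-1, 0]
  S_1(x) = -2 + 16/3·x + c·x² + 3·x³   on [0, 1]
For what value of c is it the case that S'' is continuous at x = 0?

S_0''(x) = 0 + 16·(x + 1), so S_0''(0) = 16. On the right, S_1''(0) = 2c, so c = 8.

8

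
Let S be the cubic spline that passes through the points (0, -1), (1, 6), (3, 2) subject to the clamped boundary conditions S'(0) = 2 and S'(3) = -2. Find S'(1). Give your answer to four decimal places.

Write M_i for S''(x_i). With h_i = 1, 2 and divided differences Δ_i = 7, -2, the continuity of S' gives the tridiagonal system
  1·M_0 + 6·M_1 + 2·M_2 = 6(Δ_1 - Δ_0) = -54
Clamped end conditions give two more equations: 2h_0·M_0 + h_0·M_1 = 6(Δ_0 - S'(0)) = 30 and h_1·M_1 + 2h_1·M_2 = 6(S'(3) - Δ_1) = 0.
Hence M_0 = 68/3, M_1 = -46/3, M_2 = 23/3.
On [1, 3], S'(t) = b_1 + 2c_1·(t - 1) + 3d_1·(t - 1)² with b_1 = Δ_1 - h_1(2M_1 + M_2)/6 = 17/3, c_1 = M_1/2 = -23/3, d_1 = (M_2 - M_1)/(6h_1) = 23/12. So S'(1) = 17/3.

5.6667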